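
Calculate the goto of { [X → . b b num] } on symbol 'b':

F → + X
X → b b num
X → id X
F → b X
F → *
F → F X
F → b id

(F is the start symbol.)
{ [X → b . b num] }

GOTO(I, 'b') = CLOSURE({ [A → αX.β] : [A → α.Xβ] ∈ I, X = 'b' })

Items with dot before 'b', with the dot advanced:
  [X → . b b num] → [X → b . b num]
Closure adds nothing (no advanced item has the dot before a non-terminal).

GOTO = { [X → b . b num] }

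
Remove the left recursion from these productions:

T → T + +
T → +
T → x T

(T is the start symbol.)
T is directly left-recursive. The standard transformation for
  A → A α₁ | ... | A α_m | β₁ | ... | β_n
is
  A  → β₁ A' | ... | β_n A'
  A' → α₁ A' | ... | α_m A' | ε

T → + becomes T → + T'
T → x T becomes T → x T T'
T → T + + becomes T' → + + T'
Add T' → ε

Resulting grammar:
T → + T'
T → x T T'
T' → + + T'
T' → ε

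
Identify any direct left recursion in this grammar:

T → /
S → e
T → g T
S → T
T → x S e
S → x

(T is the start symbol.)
No direct left recursion

Direct left recursion occurs when N → N α for some non-terminal N (the right-hand side begins with the left-hand side itself).

T → /: starts with '/'
S → e: starts with e
T → g T: starts with g
S → T: starts with T
T → x S e: starts with x
S → x: starts with x

No direct left recursion found.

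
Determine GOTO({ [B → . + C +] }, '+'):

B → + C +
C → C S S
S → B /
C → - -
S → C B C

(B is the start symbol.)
GOTO(I, '+') = CLOSURE({ [A → αX.β] : [A → α.Xβ] ∈ I, X = '+' })

Items with dot before '+', with the dot advanced:
  [B → . + C +] → [B → + . C +]
Closure of the advanced items:
  [B → + . C +] has the dot before C: add [C → . C S S], [C → . - -]

GOTO = { [B → + . C +], [C → . - -], [C → . C S S] }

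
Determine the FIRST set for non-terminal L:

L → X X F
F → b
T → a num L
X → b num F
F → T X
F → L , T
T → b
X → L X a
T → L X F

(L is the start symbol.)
{ 'b' }

To compute FIRST(L), examine every production with L on the left-hand side, reading each right-hand side left to right until a non-nullable symbol is reached.

FIRST sets of the other non-terminals involved (by the same procedure, iterated to a fixed point):
  FIRST(X) = { 'b' }

From L → X X F:
  - X is a non-terminal: add FIRST(X) \ {ε} = { 'b' }
    X is not nullable, so stop

Collecting: FIRST(L) = { 'b' }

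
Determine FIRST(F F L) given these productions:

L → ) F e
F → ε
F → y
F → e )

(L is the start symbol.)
{ ')', 'e', 'y' }

FIRST sets of the non-terminals involved (from the grammar, by fixed-point iteration):
  FIRST(F) = { 'e', 'y', ε }
  FIRST(L) = { ')' }

To compute FIRST(F F L), process the symbols left to right:
Symbol F is a non-terminal. Add FIRST(F) \ {ε} = { 'e', 'y' }
F is nullable (ε ∈ FIRST(F)), continue to the next symbol.
Symbol F is a non-terminal. Add FIRST(F) \ {ε} = { 'e', 'y' }
F is nullable (ε ∈ FIRST(F)), continue to the next symbol.
Symbol L is a non-terminal. Add FIRST(L) \ {ε} = { ')' }
L is not nullable (ε ∉ FIRST(L)), so stop here.
FIRST(F F L) = { ')', 'e', 'y' }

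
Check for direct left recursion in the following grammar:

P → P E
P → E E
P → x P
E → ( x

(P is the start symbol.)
Yes, P is left-recursive

P → P E: LEFT RECURSIVE (starts with P)
P → E E: starts with E
P → x P: starts with x
E → ( x: starts with '('

The grammar has direct left recursion on: P.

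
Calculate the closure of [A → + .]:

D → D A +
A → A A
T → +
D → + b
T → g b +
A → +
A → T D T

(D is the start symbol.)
To compute CLOSURE, for each item [A → α.Bβ] where B is a non-terminal, add [B → .γ] for all productions B → γ; repeat for the newly added items until nothing changes.

Start with: [A → + .]
The dot is at the end, so nothing is added.

CLOSURE = { [A → + .] }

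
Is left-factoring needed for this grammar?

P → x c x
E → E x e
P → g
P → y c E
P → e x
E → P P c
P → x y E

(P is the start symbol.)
Left-factoring is needed when two productions for the same non-terminal
share a common prefix on the right-hand side.

Productions for P:
  P → x c x
  P → g
  P → y c E
  P → e x
  P → x y E
Productions for E:
  E → E x e
  E → P P c

Found common prefix 'x' in productions for P

Answer: Yes, P has productions with common prefix 'x'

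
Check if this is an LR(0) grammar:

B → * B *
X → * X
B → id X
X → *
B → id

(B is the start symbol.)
A grammar is LR(0) if no state in the canonical LR(0) collection has:
  - both a shift item (dot before a terminal) and a complete item (shift-reduce conflict), or
  - two or more complete items (reduce-reduce conflict; the accept item [B' → B .] counts as a complete item here).

Augment with B' → B and build the canonical LR(0) collection (I0 = CLOSURE({[B' → . B]}), then GOTO on every symbol after a dot until no new states appear). It has 9 states:
  I0: { [B → . * B *], [B → . id X], [B → . id], [B' → . B] }  — shift
  I1: { [B → * . B *], [B → . * B *], [B → . id X], [B → . id] }  — shift
  I2: { [B' → B .] }  — accept
  I3: { [B → id . X], [B → id .], [X → . * X], [X → . *] }  — shift, reduce
  I4: { [X → * . X], [X → * .], [X → . * X], [X → . *] }  — shift, reduce
  I5: { [B → id X .] }  — reduce
  I6: { [X → * X .] }  — reduce
  I7: { [B → * B . *] }  — shift
  I8: { [B → * B * .] }  — reduce

Conflict in state I3:
  Shift-reduce conflict between [B → id .] and [X → . *]
So the grammar is NOT LR(0).

Answer: No. Shift-reduce conflict between [B → id .] and [X → . *]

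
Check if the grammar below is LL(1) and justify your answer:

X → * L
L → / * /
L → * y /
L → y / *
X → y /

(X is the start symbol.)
A grammar is LL(1) if for each non-terminal N with multiple productions, the predict sets of those productions are pairwise disjoint, where PREDICT(N → α) = (FIRST(α) \ {ε}) ∪ (FOLLOW(N) if α ⇒* ε).

For X:
  PREDICT(X → '*' L) = { '*' }
  PREDICT(X → y '/') = { 'y' }
For L:
  PREDICT(L → '/' '*' '/') = { '/' }
  PREDICT(L → '*' y '/') = { '*' }
  PREDICT(L → y '/' '*') = { 'y' }

All predict sets are disjoint. The grammar IS LL(1).

Answer: Yes, the grammar is LL(1).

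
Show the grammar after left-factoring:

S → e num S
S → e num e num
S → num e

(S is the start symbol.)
S → e num S'
S' → S
S' → e num
S → num e

Left-factoring transforms A → αβ₁ | αβ₂ into A → αA' and A' → β₁ | β₂
(α is the longest common prefix among the alternatives). Repeat until
no nonterminal has two alternatives with a common prefix.

Round 1: S has alternatives sharing prefix 'e num'. Introduce S': S → e num S'
  Add: S' → S
  Add: S' → e num

No remaining common prefixes — done.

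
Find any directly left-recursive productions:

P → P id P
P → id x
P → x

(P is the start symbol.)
Direct left recursion occurs when N → N α for some non-terminal N (the right-hand side begins with the left-hand side itself).

P → P id P: LEFT RECURSIVE (starts with P)
P → id x: starts with id
P → x: starts with x

The grammar has direct left recursion on: P.

Answer: Yes, P is left-recursive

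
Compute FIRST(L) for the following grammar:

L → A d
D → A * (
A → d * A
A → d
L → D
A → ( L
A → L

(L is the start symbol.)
FIRST sets of the other non-terminals involved (by the same procedure, iterated to a fixed point):
  FIRST(A) = { '(', 'd' }
  FIRST(D) = { '(', 'd' }

From L → A d:
  - A is a non-terminal: add FIRST(A) \ {ε} = { '(', 'd' }
    A is not nullable, so stop
From L → D:
  - D is a non-terminal: add FIRST(D) \ {ε} = { '(', 'd' }
    D is not nullable, so stop

Collecting: FIRST(L) = { '(', 'd' }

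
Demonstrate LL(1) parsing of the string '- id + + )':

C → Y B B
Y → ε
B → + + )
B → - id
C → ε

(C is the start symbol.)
LL(1) parsing maintains a stack (initially the start symbol over $) and the input. At each step: if the stack top is a terminal, match it against the current input token; if it is a non-terminal N, replace it with the RHS of M[N, lookahead] (the unique production whose predict set contains the lookahead).

Stack is shown with the top on the left.

Stack     Input         Action
------------------------------
C $       - id + + ) $  output C → Y B B
Y B B $   - id + + ) $  output Y → ε
B B $     - id + + ) $  output B → - id
- id B $  - id + + ) $  match '-'
id B $    id + + ) $    match 'id'
B $       + + ) $       output B → + + )
+ + ) $   + + ) $       match '+'
+ ) $     + ) $         match '+'
) $       ) $           match ')'
$         $             accept

The string is accepted.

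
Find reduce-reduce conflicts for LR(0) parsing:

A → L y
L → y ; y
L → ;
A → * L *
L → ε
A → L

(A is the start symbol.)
No reduce-reduce conflicts

Augment with A' → A and build the canonical LR(0) collection (I0 = CLOSURE({[A' → . A]}), then GOTO on every symbol after a dot until no new states appear). It has 11 states:
  I0: { [A → . * L *], [A → . L y], [A → . L], [A' → . A], [L → . ;], [L → . y ; y], [L → .] }  — shift, reduce
  I1: { [A → * . L *], [L → . ;], [L → . y ; y], [L → .] }  — shift, reduce
  I2: { [L → ; .] }  — reduce
  I3: { [A' → A .] }  — accept
  I4: { [A → L . y], [A → L .] }  — shift, reduce
  I5: { [L → y . ; y] }  — shift
  I6: { [L → y ; . y] }  — shift
  I7: { [L → y ; y .] }  — reduce
  I8: { [A → L y .] }  — reduce
  I9: { [A → * L . *] }  — shift
  I10: { [A → * L * .] }  — reduce

No state contains more than one complete item.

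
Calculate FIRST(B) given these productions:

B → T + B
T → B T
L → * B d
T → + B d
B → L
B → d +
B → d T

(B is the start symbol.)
To compute FIRST(B), examine every production with B on the left-hand side, reading each right-hand side left to right until a non-nullable symbol is reached.

FIRST sets of the other non-terminals involved (by the same procedure, iterated to a fixed point):
  FIRST(T) = { '*', '+', 'd' }
  FIRST(L) = { '*' }

From B → T + B:
  - T is a non-terminal: add FIRST(T) \ {ε} = { '*', '+', 'd' }
    T is not nullable, so stop
From B → L:
  - L is a non-terminal: add FIRST(L) \ {ε} = { '*' }
    L is not nullable, so stop
From B → d +:
  - d is a terminal: add 'd' and stop
From B → d T:
  - d is a terminal: add 'd' and stop

Collecting: FIRST(B) = { '*', '+', 'd' }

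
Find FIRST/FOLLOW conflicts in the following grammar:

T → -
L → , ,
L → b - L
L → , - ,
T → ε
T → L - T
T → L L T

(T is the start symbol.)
No FIRST/FOLLOW conflicts.

A FIRST/FOLLOW conflict occurs when a non-terminal N has a nullable alternative N → β (β ⇒* ε) and another alternative N → α with FIRST(α) ∩ FOLLOW(N) ≠ ∅: on such a lookahead the parser cannot decide between expanding α and letting N vanish via β.

Nullable non-terminals: T.
FIRST sets used below: FIRST(L) = { ',', 'b' }

T: nullable alternative(s) T → ε; FOLLOW(T) = { $ }
  T → -: FIRST \ {ε} = { '-' } — disjoint from FOLLOW(T)
  T → ε: FIRST \ {ε} = { } — this is the only nullable alternative, skip
  T → L - T: FIRST \ {ε} = { ',', 'b' } — disjoint from FOLLOW(T)
  T → L L T: FIRST \ {ε} = { ',', 'b' } — disjoint from FOLLOW(T)

L has no nullable alternative, so no FIRST/FOLLOW check is needed there.

No FIRST/FOLLOW conflicts found.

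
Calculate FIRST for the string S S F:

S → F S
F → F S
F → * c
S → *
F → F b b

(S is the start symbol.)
{ '*' }

FIRST sets of the non-terminals involved (from the grammar, by fixed-point iteration):
  FIRST(S) = { '*' }

To compute FIRST(S S F), process the symbols left to right:
Symbol S is a non-terminal. Add FIRST(S) \ {ε} = { '*' }
S is not nullable (ε ∉ FIRST(S)), so stop here.
FIRST(S S F) = { '*' }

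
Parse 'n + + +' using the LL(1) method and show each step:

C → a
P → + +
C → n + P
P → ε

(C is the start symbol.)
Stack is shown with the top on the left.

Stack    Input      Action
--------------------------
C $      n + + + $  output C → n + P
n + P $  n + + + $  match 'n'
+ P $    + + + $    match '+'
P $      + + $      output P → + +
+ + $    + + $      match '+'
+ $      + $        match '+'
$        $          accept

The string is accepted.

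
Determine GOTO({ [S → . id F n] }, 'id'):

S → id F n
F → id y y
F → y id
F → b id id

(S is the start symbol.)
{ [F → . b id id], [F → . id y y], [F → . y id], [S → id . F n] }

GOTO(I, 'id') = CLOSURE({ [A → αX.β] : [A → α.Xβ] ∈ I, X = 'id' })

Items with dot before 'id', with the dot advanced:
  [S → . id F n] → [S → id . F n]
Closure of the advanced items:
  [S → id . F n] has the dot before F: add [F → . id y y], [F → . y id], [F → . b id id]

GOTO = { [F → . b id id], [F → . id y y], [F → . y id], [S → id . F n] }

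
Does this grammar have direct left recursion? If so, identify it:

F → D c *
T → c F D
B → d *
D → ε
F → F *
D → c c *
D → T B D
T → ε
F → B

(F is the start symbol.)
Direct left recursion occurs when N → N α for some non-terminal N (the right-hand side begins with the left-hand side itself).

F → D c *: starts with D
T → c F D: starts with c
B → d *: starts with d
D → ε: starts with ε
F → F *: LEFT RECURSIVE (starts with F)
D → c c *: starts with c
D → T B D: starts with T
T → ε: starts with ε
F → B: starts with B

The grammar has direct left recursion on: F.

Answer: Yes, F is left-recursive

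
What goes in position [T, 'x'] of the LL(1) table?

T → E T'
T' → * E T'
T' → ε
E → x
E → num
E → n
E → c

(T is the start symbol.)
T → E T'

To find M[T, 'x'], we find productions for T where 'x' is in the predict set (PREDICT(N → α) = (FIRST(α) \ {ε}) ∪ (FOLLOW(N) if α ⇒* ε)).

Relevant sets:
  FIRST(E) = { 'c', 'n', 'num', 'x' }

T → E T': PREDICT = { 'c', 'n', 'num', 'x' }
  'x' is in predict set, so this production goes in M[T, 'x']

M[T, 'x'] = T → E T'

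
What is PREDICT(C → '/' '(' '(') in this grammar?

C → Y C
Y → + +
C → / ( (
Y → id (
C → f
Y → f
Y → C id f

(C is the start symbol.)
{ '/' }

PREDICT(C → '/' '(' '(') = (FIRST(RHS) \ {ε}) ∪ (FOLLOW(C) if ε ∈ FIRST(RHS), i.e. RHS ⇒* ε)
FIRST('/' '(' '(') = { '/' }
ε ∉ FIRST('/' '(' '('), so FOLLOW(C) is not added.
PREDICT(C → '/' '(' '(') = { '/' }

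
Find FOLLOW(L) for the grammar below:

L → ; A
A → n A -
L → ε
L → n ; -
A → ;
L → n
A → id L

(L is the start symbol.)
To compute FOLLOW(L), find every occurrence of L on a right-hand side N → α L β: add FIRST(β) \ {ε}, and if β is empty or nullable also add FOLLOW(N). Iterate to a fixed point.

L is the start symbol, so $ ∈ FOLLOW(L).
In A → id L: L is at the end, add FOLLOW(A)

The FOLLOW sets referred to above (computed the same way, to a fixed point):
  FOLLOW(A) = { $, '-' }

Taking the union: FOLLOW(L) = { $, '-' }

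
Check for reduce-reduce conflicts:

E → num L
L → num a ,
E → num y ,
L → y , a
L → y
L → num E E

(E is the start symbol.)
No reduce-reduce conflicts

Augment with E' → E and build the canonical LR(0) collection (I0 = CLOSURE({[E' → . E]}), then GOTO on every symbol after a dot until no new states appear). It has 12 states:
  I0: { [E → . num L], [E → . num y ,], [E' → . E] }  — shift
  I1: { [E' → E .] }  — accept
  I2: { [E → num . L], [E → num . y ,], [L → . num E E], [L → . num a ,], [L → . y , a], [L → . y] }  — shift
  I3: { [E → num L .] }  — reduce
  I4: { [E → . num L], [E → . num y ,], [L → num . E E], [L → num . a ,] }  — shift
  I5: { [E → num y . ,], [L → y . , a], [L → y .] }  — shift, reduce
  I6: { [E → num y , .], [L → y , . a] }  — shift, reduce
  I7: { [L → y , a .] }  — reduce
  I8: { [E → . num L], [E → . num y ,], [L → num E . E] }  — shift
  I9: { [L → num a . ,] }  — shift
  I10: { [L → num a , .] }  — reduce
  I11: { [L → num E E .] }  — reduce

No state contains more than one complete item.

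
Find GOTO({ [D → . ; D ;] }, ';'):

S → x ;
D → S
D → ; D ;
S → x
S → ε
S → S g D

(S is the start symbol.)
GOTO(I, ';') = CLOSURE({ [A → αX.β] : [A → α.Xβ] ∈ I, X = ';' })

Items with dot before ';', with the dot advanced:
  [D → . ; D ;] → [D → ; . D ;]
Closure of the advanced items:
  [D → ; . D ;] has the dot before D: add [D → . S], [D → . ; D ;]
  [D → . S] has the dot before S: add [S → . x ;], [S → . x], [S → .], [S → . S g D]

GOTO = { [D → . ; D ;], [D → . S], [D → ; . D ;], [S → . S g D], [S → . x ;], [S → . x], [S → .] }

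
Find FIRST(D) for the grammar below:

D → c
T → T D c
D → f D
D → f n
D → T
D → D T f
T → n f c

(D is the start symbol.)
{ 'c', 'f', 'n' }

To compute FIRST(D), examine every production with D on the left-hand side, reading each right-hand side left to right until a non-nullable symbol is reached.

FIRST sets of the other non-terminals involved (by the same procedure, iterated to a fixed point):
  FIRST(T) = { 'n' }

From D → c:
  - c is a terminal: add 'c' and stop
From D → f D:
  - f is a terminal: add 'f' and stop
From D → f n:
  - f is a terminal: add 'f' and stop
From D → T:
  - T is a non-terminal: add FIRST(T) \ {ε} = { 'n' }
    T is not nullable, so stop
From D → D T f:
  - D is the symbol being defined: contributes nothing new
    D is not nullable, so stop

Collecting: FIRST(D) = { 'c', 'f', 'n' }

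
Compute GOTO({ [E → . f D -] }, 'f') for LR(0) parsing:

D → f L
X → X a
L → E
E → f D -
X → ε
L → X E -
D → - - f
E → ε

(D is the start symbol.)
GOTO(I, 'f') = CLOSURE({ [A → αX.β] : [A → α.Xβ] ∈ I, X = 'f' })

Items with dot before 'f', with the dot advanced:
  [E → . f D -] → [E → f . D -]
Closure of the advanced items:
  [E → f . D -] has the dot before D: add [D → . f L], [D → . - - f]

GOTO = { [D → . - - f], [D → . f L], [E → f . D -] }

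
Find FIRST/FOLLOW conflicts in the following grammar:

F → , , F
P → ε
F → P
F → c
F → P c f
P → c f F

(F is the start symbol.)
Nullable non-terminals: F, P.
FIRST sets used below: FIRST(P) = { 'c', ε }

F: nullable alternative(s) F → P; FOLLOW(F) = { $, 'c' }
  F → , , F: FIRST \ {ε} = { ',' } — disjoint from FOLLOW(F)
  F → P: FIRST \ {ε} = { 'c' } — this is the only nullable alternative, skip
  F → c: FIRST \ {ε} = { 'c' } — overlaps FOLLOW(F) on { 'c' }: CONFLICT
  F → P c f: FIRST \ {ε} = { 'c' } — overlaps FOLLOW(F) on { 'c' }: CONFLICT

P: nullable alternative(s) P → ε; FOLLOW(P) = { $, 'c' }
  P → ε: FIRST \ {ε} = { } — this is the only nullable alternative, skip
  P → c f F: FIRST \ {ε} = { 'c' } — overlaps FOLLOW(P) on { 'c' }: CONFLICT

So the grammar has 3 FIRST/FOLLOW conflicts (marked CONFLICT above).

Answer: Yes. F → c with FOLLOW(F) on { 'c' }; F → P c f with FOLLOW(F) on { 'c' }; P → c f F with FOLLOW(P) on { 'c' }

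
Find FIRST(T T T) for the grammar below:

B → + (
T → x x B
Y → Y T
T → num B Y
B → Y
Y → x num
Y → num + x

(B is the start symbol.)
{ 'num', 'x' }

FIRST sets of the non-terminals involved (from the grammar, by fixed-point iteration):
  FIRST(T) = { 'num', 'x' }

To compute FIRST(T T T), process the symbols left to right:
Symbol T is a non-terminal. Add FIRST(T) \ {ε} = { 'num', 'x' }
T is not nullable (ε ∉ FIRST(T)), so stop here.
FIRST(T T T) = { 'num', 'x' }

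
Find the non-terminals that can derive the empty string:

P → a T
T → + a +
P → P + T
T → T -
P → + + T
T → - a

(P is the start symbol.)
None

A non-terminal is nullable if it can derive ε (the empty string): either it has an ε-production, or it has a production whose right-hand side consists entirely of nullable non-terminals.

There are no ε-productions, so no non-terminal can derive ε.
No non-terminals are nullable.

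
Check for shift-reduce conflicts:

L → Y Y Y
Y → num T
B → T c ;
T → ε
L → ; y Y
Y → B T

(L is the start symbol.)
Yes — I0: [T → .] vs [L → . ; y Y]; I5: [T → .] vs [Y → . num T]; I8: [T → .] vs [Y → . num T]; I13: [T → .] vs [Y → . num T]

A shift-reduce conflict occurs when an LR(0) state has both:
  - a complete (reduce) item [A → α .] (dot at the end), and
  - a shift item [B → β . c γ] (dot before a terminal).

Augment with L' → L and build the canonical LR(0) collection (I0 = CLOSURE({[L' → . L]}), then GOTO on every symbol after a dot until no new states appear). It has 15 states:
  I0: { [B → . T c ;], [L → . ; y Y], [L → . Y Y Y], [L' → . L], [T → .], [Y → . B T], [Y → . num T] }  — shift, reduce
  I1: { [L → ; . y Y] }  — shift
  I2: { [T → .], [Y → B . T] }  — reduce
  I3: { [L' → L .] }  — accept
  I4: { [B → T . c ;] }  — shift
  I5: { [B → . T c ;], [L → Y . Y Y], [T → .], [Y → . B T], [Y → . num T] }  — shift, reduce
  I6: { [T → .], [Y → num . T] }  — reduce
  I7: { [Y → num T .] }  — reduce
  I8: { [B → . T c ;], [L → Y Y . Y], [T → .], [Y → . B T], [Y → . num T] }  — shift, reduce
  I9: { [L → Y Y Y .] }  — reduce
  I10: { [B → T c . ;] }  — shift
  I11: { [B → T c ; .] }  — reduce
  I12: { [Y → B T .] }  — reduce
  I13: { [B → . T c ;], [L → ; y . Y], [T → .], [Y → . B T], [Y → . num T] }  — shift, reduce
  I14: { [L → ; y Y .] }  — reduce

I0 contains reduce item [T → .] and shift items [L → . ; y Y], [Y → . num T] — shift-reduce conflict.
I5 contains reduce item [T → .] and shift item [Y → . num T] — shift-reduce conflict.
I8 contains reduce item [T → .] and shift item [Y → . num T] — shift-reduce conflict.
I13 contains reduce item [T → .] and shift item [Y → . num T] — shift-reduce conflict.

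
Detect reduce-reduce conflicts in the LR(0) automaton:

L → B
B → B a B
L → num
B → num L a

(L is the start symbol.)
Augment with L' → L and build the canonical LR(0) collection (I0 = CLOSURE({[L' → . L]}), then GOTO on every symbol after a dot until no new states appear). It has 9 states:
  I0: { [B → . B a B], [B → . num L a], [L → . B], [L → . num], [L' → . L] }  — shift
  I1: { [B → B . a B], [L → B .] }  — shift, reduce
  I2: { [L' → L .] }  — accept
  I3: { [B → . B a B], [B → . num L a], [B → num . L a], [L → . B], [L → . num], [L → num .] }  — shift, reduce
  I4: { [B → num L . a] }  — shift
  I5: { [B → num L a .] }  — reduce
  I6: { [B → . B a B], [B → . num L a], [B → B a . B] }  — shift
  I7: { [B → B . a B], [B → B a B .] }  — shift, reduce
  I8: { [B → . B a B], [B → . num L a], [B → num . L a], [L → . B], [L → . num] }  — shift

No state contains more than one complete item.

Answer: No reduce-reduce conflicts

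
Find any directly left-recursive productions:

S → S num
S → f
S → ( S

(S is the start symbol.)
Yes, S is left-recursive

S → S num: LEFT RECURSIVE (starts with S)
S → f: starts with f
S → ( S: starts with '('

The grammar has direct left recursion on: S.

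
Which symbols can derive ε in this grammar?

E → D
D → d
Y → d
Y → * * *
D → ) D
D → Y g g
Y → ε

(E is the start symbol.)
ε-productions: Y → ε
So Y is immediately nullable.
No further non-terminal can be added: every production for the remaining non-terminals contains a terminal or a non-nullable non-terminal.
Nullable = { 'Y' }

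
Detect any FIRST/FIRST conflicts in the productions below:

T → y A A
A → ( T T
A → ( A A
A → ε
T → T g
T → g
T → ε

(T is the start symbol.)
A FIRST/FIRST conflict occurs when two productions N → α and N → β for the same non-terminal have FIRST(α) ∩ FIRST(β) ≠ ∅ (with ε ∈ FIRST of a nullable right-hand side, so two nullable alternatives also conflict).

FIRST sets of the non-terminals at (or reachable through a nullable prefix from) the front of some alternative:
  FIRST(T) = { 'g', 'y', ε }

Productions for T:
  T → y A A: FIRST = { 'y' }
  T → T g: FIRST = { 'g', 'y' }
  T → g: FIRST = { 'g' }
  T → ε: FIRST = { ε }
Productions for A:
  A → ( T T: FIRST = { '(' }
  A → ( A A: FIRST = { '(' }
  A → ε: FIRST = { ε }

Conflict for T: T → y A A and T → T g
  Overlap: { 'y' }
Conflict for T: T → T g and T → g
  Overlap: { 'g' }
Conflict for A: A → ( T T and A → ( A A
  Overlap: { '(' }

Answer: Yes. T → y A A / T → T g on { 'y' }; T → T g / T → g on { 'g' }; A → '(' T T / A → '(' A A on { '(' }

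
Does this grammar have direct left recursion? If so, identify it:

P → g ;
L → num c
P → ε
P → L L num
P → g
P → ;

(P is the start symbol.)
No direct left recursion

Direct left recursion occurs when N → N α for some non-terminal N (the right-hand side begins with the left-hand side itself).

P → g ;: starts with g
L → num c: starts with num
P → ε: starts with ε
P → L L num: starts with L
P → g: starts with g
P → ;: starts with ';'

No direct left recursion found.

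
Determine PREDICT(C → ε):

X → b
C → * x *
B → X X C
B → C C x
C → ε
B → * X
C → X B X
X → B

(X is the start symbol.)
{ $, '*', 'b', 'x' }

PREDICT(C → ε) = (FIRST(RHS) \ {ε}) ∪ (FOLLOW(C) if ε ∈ FIRST(RHS), i.e. RHS ⇒* ε)
The right-hand side is ε (FIRST(ε) = { ε }), so the predict set is FOLLOW(C) = { $, '*', 'b', 'x' }
PREDICT(C → ε) = { $, '*', 'b', 'x' }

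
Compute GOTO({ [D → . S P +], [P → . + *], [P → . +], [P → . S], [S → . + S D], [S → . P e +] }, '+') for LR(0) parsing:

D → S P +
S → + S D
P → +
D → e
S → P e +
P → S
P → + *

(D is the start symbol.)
GOTO(I, '+') = CLOSURE({ [A → αX.β] : [A → α.Xβ] ∈ I, X = '+' })

Items with dot before '+', with the dot advanced:
  [P → . +] → [P → + .]
  [P → . + *] → [P → + . *]
  [S → . + S D] → [S → + . S D]
Closure of the advanced items:
  [S → + . S D] has the dot before S: add [S → . + S D], [S → . P e +]
  [S → . P e +] has the dot before P: add [P → . +], [P → . S], [P → . + *]

GOTO = { [P → + . *], [P → + .], [P → . + *], [P → . +], [P → . S], [S → + . S D], [S → . + S D], [S → . P e +] }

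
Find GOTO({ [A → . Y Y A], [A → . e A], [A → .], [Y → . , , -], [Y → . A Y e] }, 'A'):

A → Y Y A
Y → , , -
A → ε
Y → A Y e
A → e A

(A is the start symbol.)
{ [A → . Y Y A], [A → . e A], [A → .], [Y → . , , -], [Y → . A Y e], [Y → A . Y e] }

GOTO(I, 'A') = CLOSURE({ [A → αX.β] : [A → α.Xβ] ∈ I, X = 'A' })

Items with dot before 'A', with the dot advanced:
  [Y → . A Y e] → [Y → A . Y e]
Closure of the advanced items:
  [Y → A . Y e] has the dot before Y: add [Y → . , , -], [Y → . A Y e]
  [Y → . A Y e] has the dot before A: add [A → . Y Y A], [A → .], [A → . e A]

GOTO = { [A → . Y Y A], [A → . e A], [A → .], [Y → . , , -], [Y → . A Y e], [Y → A . Y e] }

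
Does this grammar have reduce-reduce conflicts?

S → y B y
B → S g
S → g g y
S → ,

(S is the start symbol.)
A reduce-reduce conflict occurs when an LR(0) state has two complete items [A → α .] and [B → β .] — both call for a reduction, and with no lookahead the parser cannot choose between them.

Augment with S' → S and build the canonical LR(0) collection (I0 = CLOSURE({[S' → . S]}), then GOTO on every symbol after a dot until no new states appear). It has 11 states:
  I0: { [S → . ,], [S → . g g y], [S → . y B y], [S' → . S] }  — shift
  I1: { [S → , .] }  — reduce
  I2: { [S' → S .] }  — accept
  I3: { [S → g . g y] }  — shift
  I4: { [B → . S g], [S → . ,], [S → . g g y], [S → . y B y], [S → y . B y] }  — shift
  I5: { [S → y B . y] }  — shift
  I6: { [B → S . g] }  — shift
  I7: { [B → S g .] }  — reduce
  I8: { [S → y B y .] }  — reduce
  I9: { [S → g g . y] }  — shift
  I10: { [S → g g y .] }  — reduce

No state contains more than one complete item.

Answer: No reduce-reduce conflicts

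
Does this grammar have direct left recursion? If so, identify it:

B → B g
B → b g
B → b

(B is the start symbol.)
Direct left recursion occurs when N → N α for some non-terminal N (the right-hand side begins with the left-hand side itself).

B → B g: LEFT RECURSIVE (starts with B)
B → b g: starts with b
B → b: starts with b

The grammar has direct left recursion on: B.

Answer: Yes, B is left-recursive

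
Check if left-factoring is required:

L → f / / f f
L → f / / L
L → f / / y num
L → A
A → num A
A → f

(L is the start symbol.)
Left-factoring is needed when two productions for the same non-terminal
share a common prefix on the right-hand side.

Productions for L:
  L → f / / f f
  L → f / / L
  L → f / / y num
  L → A
Productions for A:
  A → num A
  A → f

Found common prefix 'f / /' in productions for L

Answer: Yes, L has productions with common prefix 'f / /'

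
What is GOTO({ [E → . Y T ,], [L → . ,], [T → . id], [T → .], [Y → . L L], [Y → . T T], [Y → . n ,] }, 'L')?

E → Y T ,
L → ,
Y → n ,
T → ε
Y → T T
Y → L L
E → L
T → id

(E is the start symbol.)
GOTO(I, 'L') = CLOSURE({ [A → αX.β] : [A → α.Xβ] ∈ I, X = 'L' })

Items with dot before 'L', with the dot advanced:
  [Y → . L L] → [Y → L . L]
Closure of the advanced items:
  [Y → L . L] has the dot before L: add [L → . ,]

GOTO = { [L → . ,], [Y → L . L] }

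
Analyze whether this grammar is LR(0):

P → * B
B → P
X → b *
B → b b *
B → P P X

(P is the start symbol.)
A grammar is LR(0) if no state in the canonical LR(0) collection has:
  - both a shift item (dot before a terminal) and a complete item (shift-reduce conflict), or
  - two or more complete items (reduce-reduce conflict; the accept item [P' → P .] counts as a complete item here).

Augment with P' → P and build the canonical LR(0) collection (I0 = CLOSURE({[P' → . P]}), then GOTO on every symbol after a dot until no new states appear). It has 12 states:
  I0: { [P → . * B], [P' → . P] }  — shift
  I1: { [B → . P P X], [B → . P], [B → . b b *], [P → * . B], [P → . * B] }  — shift
  I2: { [P' → P .] }  — accept
  I3: { [P → * B .] }  — reduce
  I4: { [B → P . P X], [B → P .], [P → . * B] }  — shift, reduce
  I5: { [B → b . b *] }  — shift
  I6: { [B → b b . *] }  — shift
  I7: { [B → b b * .] }  — reduce
  I8: { [B → P P . X], [X → . b *] }  — shift
  I9: { [B → P P X .] }  — reduce
  I10: { [X → b . *] }  — shift
  I11: { [X → b * .] }  — reduce

Conflict in state I4:
  Shift-reduce conflict between [B → P .] and [P → . * B]
So the grammar is NOT LR(0).

Answer: No. Shift-reduce conflict between [B → P .] and [P → . * B]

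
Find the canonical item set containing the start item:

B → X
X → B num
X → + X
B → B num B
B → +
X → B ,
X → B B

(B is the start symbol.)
{ [B → . +], [B → . B num B], [B → . X], [B' → . B], [X → . + X], [X → . B ,], [X → . B B], [X → . B num] }

First, augment the grammar with B' → B
I₀ = CLOSURE({ [B' → . B] }):
  [B' → . B] has the dot before B: add [B → . X], [B → . B num B], [B → . +]
  [B → . X] has the dot before X: add [X → . B num], [X → . + X], [X → . B ,], [X → . B B]
No further items can be added.

I₀ = { [B → . +], [B → . B num B], [B → . X], [B' → . B], [X → . + X], [X → . B ,], [X → . B B], [X → . B num] }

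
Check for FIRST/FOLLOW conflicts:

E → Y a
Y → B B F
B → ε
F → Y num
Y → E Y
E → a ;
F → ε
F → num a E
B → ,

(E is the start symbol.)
Yes. Y → E Y with FOLLOW(Y) on { 'a', 'num' }; B → ',' with FOLLOW(B) on { ',' }; F → Y num with FOLLOW(F) on { 'a', 'num' }; F → num a E with FOLLOW(F) on { 'num' }

A FIRST/FOLLOW conflict occurs when a non-terminal N has a nullable alternative N → β (β ⇒* ε) and another alternative N → α with FIRST(α) ∩ FOLLOW(N) ≠ ∅: on such a lookahead the parser cannot decide between expanding α and letting N vanish via β.

Nullable non-terminals: B, F, Y.
FIRST sets used below: FIRST(Y) = { ',', 'a', 'num', ε }, FIRST(B) = { ',', ε }, FIRST(F) = { ',', 'a', 'num', ε }, FIRST(E) = { ',', 'a', 'num' }

B: nullable alternative(s) B → ε; FOLLOW(B) = { ',', 'a', 'num' }
  B → ε: FIRST \ {ε} = { } — this is the only nullable alternative, skip
  B → ,: FIRST \ {ε} = { ',' } — overlaps FOLLOW(B) on { ',' }: CONFLICT

F: nullable alternative(s) F → ε; FOLLOW(F) = { 'a', 'num' }
  F → Y num: FIRST \ {ε} = { ',', 'a', 'num' } — overlaps FOLLOW(F) on { 'a', 'num' }: CONFLICT
  F → ε: FIRST \ {ε} = { } — this is the only nullable alternative, skip
  F → num a E: FIRST \ {ε} = { 'num' } — overlaps FOLLOW(F) on { 'num' }: CONFLICT

Y: nullable alternative(s) Y → B B F; FOLLOW(Y) = { 'a', 'num' }
  Y → B B F: FIRST \ {ε} = { ',', 'a', 'num' } — this is the only nullable alternative, skip
  Y → E Y: FIRST \ {ε} = { ',', 'a', 'num' } — overlaps FOLLOW(Y) on { 'a', 'num' }: CONFLICT

E has no nullable alternative, so no FIRST/FOLLOW check is needed there.

So the grammar has 4 FIRST/FOLLOW conflicts (marked CONFLICT above).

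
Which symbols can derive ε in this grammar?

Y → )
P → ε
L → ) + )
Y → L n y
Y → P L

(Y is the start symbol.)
{ 'P' }

A non-terminal is nullable if it can derive ε (the empty string): either it has an ε-production, or it has a production whose right-hand side consists entirely of nullable non-terminals.

ε-productions: P → ε
So P is immediately nullable.
No further non-terminal can be added: every production for the remaining non-terminals contains a terminal or a non-nullable non-terminal.
Nullable = { 'P' }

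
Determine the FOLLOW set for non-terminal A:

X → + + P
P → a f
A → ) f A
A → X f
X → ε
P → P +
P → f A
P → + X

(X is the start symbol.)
{ $, '+', 'f' }

In A → ) f A: A is at the end; this adds FOLLOW(A) to itself — nothing new
In P → f A: A is at the end, add FOLLOW(P)

The FOLLOW sets referred to above (computed the same way, to a fixed point):
  FOLLOW(P) = { $, '+', 'f' }

Taking the union: FOLLOW(A) = { $, '+', 'f' }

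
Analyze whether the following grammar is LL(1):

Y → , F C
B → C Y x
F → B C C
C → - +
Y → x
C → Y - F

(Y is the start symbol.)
Yes, the grammar is LL(1).

A grammar is LL(1) if for each non-terminal N with multiple productions, the predict sets of those productions are pairwise disjoint, where PREDICT(N → α) = (FIRST(α) \ {ε}) ∪ (FOLLOW(N) if α ⇒* ε).

Relevant sets:
  FIRST(Y) = { ',', 'x' }

For Y:
  PREDICT(Y → ',' F C) = { ',' }
  PREDICT(Y → x) = { 'x' }
For C:
  PREDICT(C → '-' '+') = { '-' }
  PREDICT(C → Y '-' F) = { ',', 'x' }
B, F have a single production, so nothing to check there.

All predict sets are disjoint. The grammar IS LL(1).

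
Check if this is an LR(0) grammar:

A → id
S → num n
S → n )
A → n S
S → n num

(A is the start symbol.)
Augment with A' → A and build the canonical LR(0) collection (I0 = CLOSURE({[A' → . A]}), then GOTO on every symbol after a dot until no new states appear). It has 10 states:
  I0: { [A → . id], [A → . n S], [A' → . A] }  — shift
  I1: { [A' → A .] }  — accept
  I2: { [A → id .] }  — reduce
  I3: { [A → n . S], [S → . n )], [S → . n num], [S → . num n] }  — shift
  I4: { [A → n S .] }  — reduce
  I5: { [S → n . )], [S → n . num] }  — shift
  I6: { [S → num . n] }  — shift
  I7: { [S → num n .] }  — reduce
  I8: { [S → n ) .] }  — reduce
  I9: { [S → n num .] }  — reduce

Every state is either a pure shift/goto state or contains exactly one complete item and nothing to shift — no conflicts. The grammar is LR(0).

Answer: Yes, the grammar is LR(0)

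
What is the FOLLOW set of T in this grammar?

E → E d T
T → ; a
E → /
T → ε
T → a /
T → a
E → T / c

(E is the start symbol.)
{ $, '/', 'd' }

To compute FOLLOW(T), find every occurrence of T on a right-hand side N → α T β: add FIRST(β) \ {ε}, and if β is empty or nullable also add FOLLOW(N). Iterate to a fixed point.

In E → E d T: T is at the end, add FOLLOW(E)
In E → T / c: T is followed by '/' c, add FIRST('/' c) \ {ε} = { '/' }

The FOLLOW sets referred to above (computed the same way, to a fixed point):
  FOLLOW(E) = { $, 'd' }

Taking the union: FOLLOW(T) = { $, '/', 'd' }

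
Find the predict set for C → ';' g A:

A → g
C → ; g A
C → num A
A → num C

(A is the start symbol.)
PREDICT(C → ';' g A) = (FIRST(RHS) \ {ε}) ∪ (FOLLOW(C) if ε ∈ FIRST(RHS), i.e. RHS ⇒* ε)
FIRST(';' g A) = { ';' }
ε ∉ FIRST(';' g A), so FOLLOW(C) is not added.
PREDICT(C → ';' g A) = { ';' }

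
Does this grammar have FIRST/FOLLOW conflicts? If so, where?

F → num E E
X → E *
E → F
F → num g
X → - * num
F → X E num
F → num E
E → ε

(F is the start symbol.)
Nullable non-terminals: E.
FIRST sets used below: FIRST(F) = { '*', '-', 'num' }

E: nullable alternative(s) E → ε; FOLLOW(E) = { $, '*', '-', 'num' }
  E → F: FIRST \ {ε} = { '*', '-', 'num' } — overlaps FOLLOW(E) on { '*', '-', 'num' }: CONFLICT
  E → ε: FIRST \ {ε} = { } — this is the only nullable alternative, skip

F, X have no nullable alternative, so no FIRST/FOLLOW check is needed there.

So the grammar has 1 FIRST/FOLLOW conflict (marked CONFLICT above).

Answer: Yes. E → F with FOLLOW(E) on { '*', '-', 'num' }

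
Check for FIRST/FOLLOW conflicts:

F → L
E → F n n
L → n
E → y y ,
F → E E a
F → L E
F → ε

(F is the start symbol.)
Nullable non-terminals: F.
FIRST sets used below: FIRST(L) = { 'n' }, FIRST(E) = { 'n', 'y' }

F: nullable alternative(s) F → ε; FOLLOW(F) = { $, 'n' }
  F → L: FIRST \ {ε} = { 'n' } — overlaps FOLLOW(F) on { 'n' }: CONFLICT
  F → E E a: FIRST \ {ε} = { 'n', 'y' } — overlaps FOLLOW(F) on { 'n' }: CONFLICT
  F → L E: FIRST \ {ε} = { 'n' } — overlaps FOLLOW(F) on { 'n' }: CONFLICT
  F → ε: FIRST \ {ε} = { } — this is the only nullable alternative, skip

E, L have no nullable alternative, so no FIRST/FOLLOW check is needed there.

So the grammar has 3 FIRST/FOLLOW conflicts (marked CONFLICT above).

Answer: Yes. F → L with FOLLOW(F) on { 'n' }; F → E E a with FOLLOW(F) on { 'n' }; F → L E with FOLLOW(F) on { 'n' }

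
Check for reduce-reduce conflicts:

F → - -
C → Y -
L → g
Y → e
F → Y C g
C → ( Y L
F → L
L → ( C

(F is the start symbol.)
No reduce-reduce conflicts

A reduce-reduce conflict occurs when an LR(0) state has two complete items [A → α .] and [B → β .] — both call for a reduction, and with no lookahead the parser cannot choose between them.

Augment with F' → F and build the canonical LR(0) collection (I0 = CLOSURE({[F' → . F]}), then GOTO on every symbol after a dot until no new states appear). It has 17 states:
  I0: { [F → . - -], [F → . L], [F → . Y C g], [F' → . F], [L → . ( C], [L → . g], [Y → . e] }  — shift
  I1: { [C → . ( Y L], [C → . Y -], [L → ( . C], [Y → . e] }  — shift
  I2: { [F → - . -] }  — shift
  I3: { [F' → F .] }  — accept
  I4: { [F → L .] }  — reduce
  I5: { [C → . ( Y L], [C → . Y -], [F → Y . C g], [Y → . e] }  — shift
  I6: { [Y → e .] }  — reduce
  I7: { [L → g .] }  — reduce
  I8: { [C → ( . Y L], [Y → . e] }  — shift
  I9: { [F → Y C . g] }  — shift
  I10: { [C → Y . -] }  — shift
  I11: { [C → Y - .] }  — reduce
  I12: { [F → Y C g .] }  — reduce
  I13: { [C → ( Y . L], [L → . ( C], [L → . g] }  — shift
  I14: { [C → ( Y L .] }  — reduce
  I15: { [F → - - .] }  — reduce
  I16: { [L → ( C .] }  — reduce

No state contains more than one complete item.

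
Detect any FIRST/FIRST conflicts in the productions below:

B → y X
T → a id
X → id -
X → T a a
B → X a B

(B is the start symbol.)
No FIRST/FIRST conflicts.

FIRST sets of the non-terminals at (or reachable through a nullable prefix from) the front of some alternative:
  FIRST(X) = { 'a', 'id' }
  FIRST(T) = { 'a' }

Productions for B:
  B → y X: FIRST = { 'y' }
  B → X a B: FIRST = { 'a', 'id' }
Productions for X:
  X → id -: FIRST = { 'id' }
  X → T a a: FIRST = { 'a' }
T has only one production, so no FIRST/FIRST conflict is possible there.

All alternatives of each non-terminal have pairwise disjoint FIRST sets.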